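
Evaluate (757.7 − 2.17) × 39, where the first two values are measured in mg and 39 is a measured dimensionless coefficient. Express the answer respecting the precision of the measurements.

757.7 mg − 2.17 mg = 755.53 mg; the difference is limited to 1 decimal place (4 s.f.).
Carrying full precision, 755.53 × 39 = 29465.67 mg; 39 has 2 s.f., so the result keeps min(4, 2) = 2 s.f.
Rounded to 2 significant figures: 2.9 × 10^4 mg.

2.9 × 10^4 mg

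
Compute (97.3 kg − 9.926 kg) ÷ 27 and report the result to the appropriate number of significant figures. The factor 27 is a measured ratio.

3.2 kg

97.3 kg − 9.926 kg = 87.374 kg; the difference is limited to 1 decimal place (3 s.f.).
Carrying full precision, 87.374 ÷ 27 = 3.23607407407… kg; 27 has 2 s.f., so the result keeps min(3, 2) = 2 s.f.
Rounded to 2 significant figures: 3.2 kg.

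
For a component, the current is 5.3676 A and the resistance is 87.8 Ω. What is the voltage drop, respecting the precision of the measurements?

471 V

voltage drop = 5.3676 A × 87.8 Ω = 471.27528 V.
5.3676 has 5 significant figures; 87.8 has 3.
Division/multiplication keeps the fewest: 3 significant figures.
Rounded: 471 V.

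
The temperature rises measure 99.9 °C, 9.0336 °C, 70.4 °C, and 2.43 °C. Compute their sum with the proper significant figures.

99.9 °C + 9.0336 °C + 70.4 °C + 2.43 °C = 181.7636 °C.
Addition/subtraction keeps the fewest decimal places: 99.9 → 1 decimal place, 9.0336 → 4 decimal places, 70.4 → 1 decimal place, 2.43 → 2 decimal places; limit is 1.
Rounded to 1 decimal place: 181.8 °C.

181.8 °C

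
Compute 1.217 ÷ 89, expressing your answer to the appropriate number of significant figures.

1.217 ÷ 89 = 0.0136741573034…
Multiplication/division keeps the fewest significant figures: 1.217 → 4 s.f., 89 → 2 s.f.; limit is 2.
Rounded to 2 significant figures: 0.014.

0.014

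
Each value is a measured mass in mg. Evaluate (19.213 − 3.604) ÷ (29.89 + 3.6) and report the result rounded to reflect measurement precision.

0.466

19.213 − 3.604 = 15.609, limited to 3 d.p. → 5 s.f.; 29.89 + 3.6 = 33.49, limited to 1 d.p. → 3 s.f.
Carrying full precision, 15.609 ÷ 33.49 = 0.466079426695…; keep min(5, 3) = 3 s.f.
Rounded to 3 significant figures: 0.466.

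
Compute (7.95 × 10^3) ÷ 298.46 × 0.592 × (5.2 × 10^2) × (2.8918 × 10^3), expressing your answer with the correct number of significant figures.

(7.95 × 10^3) ÷ 298.46 × 0.592 × (5.2 × 10^2) × (2.8918 × 10^3) = 23712333.6809…
Multiplication/division keeps the fewest significant figures: 7.95 × 10^3 → 3 s.f., 298.46 → 5 s.f., 0.592 → 3 s.f., 5.2 × 10^2 → 2 s.f., 2.8918 × 10^3 → 5 s.f.; limit is 2.
Rounded to 2 significant figures: 2.4 × 10^7.

2.4 × 10^7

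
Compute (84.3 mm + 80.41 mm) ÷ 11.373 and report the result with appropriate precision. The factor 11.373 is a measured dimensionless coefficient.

84.3 mm + 80.41 mm = 164.71 mm; the sum is limited to 1 decimal place (4 s.f.).
Carrying full precision, 164.71 ÷ 11.373 = 14.4825463818… mm; 11.373 has 5 s.f., so the result keeps min(4, 5) = 4 s.f.
Rounded to 4 significant figures: 14.48 mm.

14.48 mm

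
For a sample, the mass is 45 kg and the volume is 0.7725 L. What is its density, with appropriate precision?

58 kg/L

density = 45 kg ÷ 0.7725 L = 58.2524271845… kg/L.
45 has 2 significant figures; 0.7725 has 4.
Division/multiplication keeps the fewest: 2 significant figures.
Rounded: 58 kg/L.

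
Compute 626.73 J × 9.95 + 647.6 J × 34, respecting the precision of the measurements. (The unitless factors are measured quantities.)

2.8 × 10^4 J

626.73 × 9.95 = 6235.9635 → 6.24 × 10^3 J (3 s.f., last digit at the 10^1 place).
647.6 × 34 = 22018.4 → 2.2 × 10^4 J (2 s.f., last digit at the 10^3 place).
Sum: 28254.3635 J; keep the coarser place, 10^3.
Result: 2.8 × 10^4 J.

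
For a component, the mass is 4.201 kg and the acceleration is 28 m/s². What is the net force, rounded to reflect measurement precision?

net force = 4.201 kg × 28 m/s² = 117.628 N.
4.201 has 4 significant figures; 28 has 2.
Division/multiplication keeps the fewest: 2 significant figures.
Rounded: 1.2 × 10^2 N.

1.2 × 10^2 N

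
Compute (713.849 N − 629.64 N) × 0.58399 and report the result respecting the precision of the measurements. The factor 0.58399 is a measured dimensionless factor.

713.849 N − 629.64 N = 84.209 N; the difference is limited to 2 decimal places (4 s.f.).
Carrying full precision, 84.209 × 0.58399 = 49.17721391 N; 0.58399 has 5 s.f., so the result keeps min(4, 5) = 4 s.f.
Rounded to 4 significant figures: 49.18 N.

49.18 N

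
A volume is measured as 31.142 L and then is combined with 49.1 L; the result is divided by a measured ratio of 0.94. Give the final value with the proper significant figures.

31.142 L + 49.1 L = 80.242 L; the sum is limited to 1 decimal place (3 s.f.).
Carrying full precision, 80.242 ÷ 0.94 = 85.3638297872… L; 0.94 has 2 s.f., so the result keeps min(3, 2) = 2 s.f.
Rounded to 2 significant figures: 85 L.

85 L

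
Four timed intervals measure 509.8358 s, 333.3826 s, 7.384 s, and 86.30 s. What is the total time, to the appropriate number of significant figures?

509.8358 s + 333.3826 s + 7.384 s + 86.30 s = 936.9024 s.
Addition/subtraction keeps the fewest decimal places: 509.8358 → 4 decimal places, 333.3826 → 4 decimal places, 7.384 → 3 decimal places, 86.30 → 2 decimal places; limit is 2.
Rounded to 2 decimal places: 936.90 s.

936.90 s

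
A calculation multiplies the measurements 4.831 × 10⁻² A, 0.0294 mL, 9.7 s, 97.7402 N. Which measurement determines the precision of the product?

9.7 s

4.831 × 10⁻² A → 4 s.f.; 0.0294 mL → 3 s.f.; 9.7 s → 2 s.f.; 97.7402 N → 6 s.f.
The fewest is 2 significant figures, from 9.7 s.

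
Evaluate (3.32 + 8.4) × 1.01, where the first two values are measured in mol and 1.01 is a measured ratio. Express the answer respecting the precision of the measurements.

3.32 mol + 8.4 mol = 11.72 mol; the sum is limited to 1 decimal place (3 s.f.).
Carrying full precision, 11.72 × 1.01 = 11.8372 mol; 1.01 has 3 s.f., so the result keeps min(3, 3) = 3 s.f.
Rounded to 3 significant figures: 11.8 mol.

11.8 mol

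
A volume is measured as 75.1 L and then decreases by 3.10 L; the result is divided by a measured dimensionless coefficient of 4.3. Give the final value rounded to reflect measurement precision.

17 L

75.1 L − 3.10 L = 72.00 L; the difference is limited to 1 decimal place (3 s.f.).
Carrying full precision, 72.00 ÷ 4.3 = 16.7441860465… L; 4.3 has 2 s.f., so the result keeps min(3, 2) = 2 s.f.
Rounded to 2 significant figures: 17 L.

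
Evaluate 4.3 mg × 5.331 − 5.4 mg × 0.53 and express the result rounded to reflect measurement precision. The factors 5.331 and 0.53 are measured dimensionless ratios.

4.3 × 5.331 = 22.9233 → 23 mg (2 s.f., last digit at the 10^0 place).
5.4 × 0.53 = 2.862 → 2.9 mg (2 s.f., last digit at the 10^-1 place).
Difference: 20.0613 mg; keep the coarser place, 10^0.
Result: 20. mg.

20. mg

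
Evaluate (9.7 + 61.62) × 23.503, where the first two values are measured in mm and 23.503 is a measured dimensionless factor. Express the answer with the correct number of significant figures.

1.68 × 10³ mm

9.7 mm + 61.62 mm = 71.32 mm; the sum is limited to 1 decimal place (3 s.f.).
Carrying full precision, 71.32 × 23.503 = 1676.23396 mm; 23.503 has 5 s.f., so the result keeps min(3, 5) = 3 s.f.
Rounded to 3 significant figures: 1.68 × 10³ mm.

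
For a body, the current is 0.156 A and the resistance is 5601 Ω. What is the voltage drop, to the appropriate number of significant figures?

voltage drop = 0.156 A × 5601 Ω = 873.756 V.
0.156 has 3 significant figures; 5601 has 4.
Division/multiplication keeps the fewest: 3 significant figures.
Rounded: 874 V.

874 V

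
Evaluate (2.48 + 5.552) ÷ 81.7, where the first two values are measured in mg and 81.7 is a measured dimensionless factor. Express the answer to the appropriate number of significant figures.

2.48 mg + 5.552 mg = 8.032 mg; the sum is limited to 2 decimal places (3 s.f.).
Carrying full precision, 8.032 ÷ 81.7 = 0.0983108935129… mg; 81.7 has 3 s.f., so the result keeps min(3, 3) = 3 s.f.
Rounded to 3 significant figures: 9.83 × 10^-2 mg.

9.83 × 10^-2 mg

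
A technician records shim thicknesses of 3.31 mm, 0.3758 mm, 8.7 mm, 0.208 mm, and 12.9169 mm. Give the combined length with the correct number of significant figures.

25.5 mm

3.31 mm + 0.3758 mm + 8.7 mm + 0.208 mm + 12.9169 mm = 25.5107 mm.
Addition/subtraction keeps the fewest decimal places: 3.31 → 2 decimal places, 0.3758 → 4 decimal places, 8.7 → 1 decimal place, 0.208 → 3 decimal places, 12.9169 → 4 decimal places; limit is 1.
Rounded to 1 decimal place: 25.5 mm.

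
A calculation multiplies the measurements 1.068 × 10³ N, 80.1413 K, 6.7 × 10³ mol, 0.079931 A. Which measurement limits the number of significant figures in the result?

6.7 × 10³ mol

1.068 × 10³ N → 4 s.f.; 80.1413 K → 6 s.f.; 6.7 × 10³ mol → 2 s.f.; 0.079931 A → 5 s.f.
The fewest is 2 significant figures, from 6.7 × 10³ mol.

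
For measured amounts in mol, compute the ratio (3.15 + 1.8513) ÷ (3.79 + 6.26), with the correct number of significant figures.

3.15 + 1.8513 = 5.0013, limited to 2 d.p. → 3 s.f.; 3.79 + 6.26 = 10.05, limited to 2 d.p. → 4 s.f.
Carrying full precision, 5.0013 ÷ 10.05 = 0.497641791045…; keep min(3, 4) = 3 s.f.
Rounded to 3 significant figures: 0.498.

0.498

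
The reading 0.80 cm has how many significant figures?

2

0.80: leading zeros are not significant; trailing zeros after a decimal point are significant.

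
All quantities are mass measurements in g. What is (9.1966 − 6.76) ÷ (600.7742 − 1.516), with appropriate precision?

0.00407

9.1966 − 6.76 = 2.4366, limited to 2 d.p. → 3 s.f.; 600.7742 − 1.516 = 599.2582, limited to 3 d.p. → 6 s.f.
Carrying full precision, 2.4366 ÷ 599.2582 = 0.00406602696467…; keep min(3, 6) = 3 s.f.
Rounded to 3 significant figures: 0.00407.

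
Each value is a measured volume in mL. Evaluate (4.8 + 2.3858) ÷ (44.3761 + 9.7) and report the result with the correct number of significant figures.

0.13

4.8 + 2.3858 = 7.1858, limited to 1 d.p. → 2 s.f.; 44.3761 + 9.7 = 54.0761, limited to 1 d.p. → 3 s.f.
Carrying full precision, 7.1858 ÷ 54.0761 = 0.132883103626…; keep min(2, 3) = 2 s.f.
Rounded to 2 significant figures: 0.13.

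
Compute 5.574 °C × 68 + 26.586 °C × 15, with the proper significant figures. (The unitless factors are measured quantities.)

5.574 × 68 = 379.032 → 3.8 × 10² °C (2 s.f., last digit at the 10^1 place).
26.586 × 15 = 398.79 → 4.0 × 10² °C (2 s.f., last digit at the 10^1 place).
Sum: 777.822 °C; keep the coarser place, 10^1.
Result: 7.8 × 10² °C.

7.8 × 10² °C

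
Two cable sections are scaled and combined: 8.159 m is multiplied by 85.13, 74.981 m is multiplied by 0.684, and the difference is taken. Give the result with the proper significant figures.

643.3 m

8.159 × 85.13 = 694.57567 → 6.946 × 10² m (4 s.f., last digit at the 10^-1 place).
74.981 × 0.684 = 51.287004 → 51.3 m (3 s.f., last digit at the 10^-1 place).
Difference: 643.288666 m; keep the coarser place, 10^-1.
Result: 643.3 m.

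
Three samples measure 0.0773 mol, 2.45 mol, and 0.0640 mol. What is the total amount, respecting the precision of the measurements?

0.0773 mol + 2.45 mol + 0.0640 mol = 2.5913 mol.
Addition/subtraction keeps the fewest decimal places: 0.0773 → 4 decimal places, 2.45 → 2 decimal places, 0.0640 → 4 decimal places; limit is 2.
Rounded to 2 decimal places: 2.59 mol.

2.59 mol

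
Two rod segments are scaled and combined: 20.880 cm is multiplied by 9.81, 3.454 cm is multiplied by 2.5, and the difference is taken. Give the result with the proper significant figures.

196 cm

20.880 × 9.81 = 204.8328 → 205 cm (3 s.f., last digit at the 10^0 place).
3.454 × 2.5 = 8.635 → 8.6 cm (2 s.f., last digit at the 10^-1 place).
Difference: 196.1978 cm; keep the coarser place, 10^0.
Result: 196 cm.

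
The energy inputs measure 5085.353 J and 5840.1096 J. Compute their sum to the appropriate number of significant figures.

5085.353 J + 5840.1096 J = 10925.4626 J.
Addition/subtraction keeps the fewest decimal places: 5085.353 → 3 decimal places, 5840.1096 → 4 decimal places; limit is 3.
Rounded to 3 decimal places: 10925.463 J.

10925.463 J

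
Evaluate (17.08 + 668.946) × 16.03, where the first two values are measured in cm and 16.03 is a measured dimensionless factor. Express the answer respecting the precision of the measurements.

17.08 cm + 668.946 cm = 686.026 cm; the sum is limited to 2 decimal places (5 s.f.).
Carrying full precision, 686.026 × 16.03 = 10996.99678 cm; 16.03 has 4 s.f., so the result keeps min(5, 4) = 4 s.f.
Rounded to 4 significant figures: 1.100 × 10^4 cm.

1.100 × 10^4 cm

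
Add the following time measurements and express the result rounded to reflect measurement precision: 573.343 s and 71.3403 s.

573.343 s + 71.3403 s = 644.6833 s.
Addition/subtraction keeps the fewest decimal places: 573.343 → 3 decimal places, 71.3403 → 4 decimal places; limit is 3.
Rounded to 3 decimal places: 644.683 s.

644.683 s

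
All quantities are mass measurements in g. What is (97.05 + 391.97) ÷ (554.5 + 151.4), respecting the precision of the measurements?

0.6928

97.05 + 391.97 = 489.02, limited to 2 d.p. → 5 s.f.; 554.5 + 151.4 = 705.9, limited to 1 d.p. → 4 s.f.
Carrying full precision, 489.02 ÷ 705.9 = 0.692761014308…; keep min(5, 4) = 4 s.f.
Rounded to 4 significant figures: 0.6928.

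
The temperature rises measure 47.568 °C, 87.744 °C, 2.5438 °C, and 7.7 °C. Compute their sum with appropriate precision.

145.6 °C

47.568 °C + 87.744 °C + 2.5438 °C + 7.7 °C = 145.5558 °C.
Addition/subtraction keeps the fewest decimal places: 47.568 → 3 decimal places, 87.744 → 3 decimal places, 2.5438 → 4 decimal places, 7.7 → 1 decimal place; limit is 1.
Rounded to 1 decimal place: 145.6 °C.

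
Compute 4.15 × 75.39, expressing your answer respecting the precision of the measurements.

4.15 × 75.39 = 312.8685
Multiplication/division keeps the fewest significant figures: 4.15 → 3 s.f., 75.39 → 4 s.f.; limit is 3.
Rounded to 3 significant figures: 313.

313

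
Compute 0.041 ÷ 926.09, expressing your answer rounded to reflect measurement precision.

4.4 × 10^-5

0.041 ÷ 926.09 = 0.0000442721549741…
Multiplication/division keeps the fewest significant figures: 0.041 → 2 s.f., 926.09 → 5 s.f.; limit is 2.
Rounded to 2 significant figures: 4.4 × 10^-5.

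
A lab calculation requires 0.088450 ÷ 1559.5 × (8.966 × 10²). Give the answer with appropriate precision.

0.05085

0.088450 ÷ 1559.5 × (8.966 × 10²) = 0.0508523693492…
Multiplication/division keeps the fewest significant figures: 0.088450 → 5 s.f., 1559.5 → 5 s.f., 8.966 × 10² → 4 s.f.; limit is 4.
Rounded to 4 significant figures: 0.05085.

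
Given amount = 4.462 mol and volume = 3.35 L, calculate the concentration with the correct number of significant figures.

1.33 mol/L

concentration = 4.462 mol ÷ 3.35 L = 1.33194029851… mol/L.
4.462 has 4 significant figures; 3.35 has 3.
Division/multiplication keeps the fewest: 3 significant figures.
Rounded: 1.33 mol/L.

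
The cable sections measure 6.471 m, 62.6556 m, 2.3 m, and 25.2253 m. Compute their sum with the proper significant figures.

96.7 m

6.471 m + 62.6556 m + 2.3 m + 25.2253 m = 96.6519 m.
Addition/subtraction keeps the fewest decimal places: 6.471 → 3 decimal places, 62.6556 → 4 decimal places, 2.3 → 1 decimal place, 25.2253 → 4 decimal places; limit is 1.
Rounded to 1 decimal place: 96.7 m.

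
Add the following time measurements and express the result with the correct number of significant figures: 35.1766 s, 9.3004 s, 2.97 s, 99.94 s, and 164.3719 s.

311.76 s

35.1766 s + 9.3004 s + 2.97 s + 99.94 s + 164.3719 s = 311.7589 s.
Addition/subtraction keeps the fewest decimal places: 35.1766 → 4 decimal places, 9.3004 → 4 decimal places, 2.97 → 2 decimal places, 99.94 → 2 decimal places, 164.3719 → 4 decimal places; limit is 2.
Rounded to 2 decimal places: 311.76 s.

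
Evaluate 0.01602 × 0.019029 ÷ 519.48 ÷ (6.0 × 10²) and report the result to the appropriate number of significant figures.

0.01602 × 0.019029 ÷ 519.48 ÷ (6.0 × 10²) = 9.78044005544 × 10^-10…
Multiplication/division keeps the fewest significant figures: 0.01602 → 4 s.f., 0.019029 → 5 s.f., 519.48 → 5 s.f., 6.0 × 10² → 2 s.f.; limit is 2.
Rounded to 2 significant figures: 9.8 × 10⁻¹⁰.

9.8 × 10⁻¹⁰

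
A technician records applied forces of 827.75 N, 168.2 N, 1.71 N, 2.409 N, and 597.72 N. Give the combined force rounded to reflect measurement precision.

827.75 N + 168.2 N + 1.71 N + 2.409 N + 597.72 N = 1597.789 N.
Addition/subtraction keeps the fewest decimal places: 827.75 → 2 decimal places, 168.2 → 1 decimal place, 1.71 → 2 decimal places, 2.409 → 3 decimal places, 597.72 → 2 decimal places; limit is 1.
Rounded to 1 decimal place: 1.5978 × 10³ N.

1.5978 × 10³ N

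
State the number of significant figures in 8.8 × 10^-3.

8.8 × 10^-3: in scientific notation every digit of the coefficient is significant.

2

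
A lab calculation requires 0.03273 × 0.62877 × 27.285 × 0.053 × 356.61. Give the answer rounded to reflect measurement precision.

0.03273 × 0.62877 × 27.285 × 0.053 × 356.61 = 10.6128289059…
Multiplication/division keeps the fewest significant figures: 0.03273 → 4 s.f., 0.62877 → 5 s.f., 27.285 → 5 s.f., 0.053 → 2 s.f., 356.61 → 5 s.f.; limit is 2.
Rounded to 2 significant figures: 11.

11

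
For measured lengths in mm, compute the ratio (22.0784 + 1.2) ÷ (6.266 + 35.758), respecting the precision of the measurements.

22.0784 + 1.2 = 23.2784, limited to 1 d.p. → 3 s.f.; 6.266 + 35.758 = 42.024, limited to 3 d.p. → 5 s.f.
Carrying full precision, 23.2784 ÷ 42.024 = 0.553931086998…; keep min(3, 5) = 3 s.f.
Rounded to 3 significant figures: 0.554.

0.554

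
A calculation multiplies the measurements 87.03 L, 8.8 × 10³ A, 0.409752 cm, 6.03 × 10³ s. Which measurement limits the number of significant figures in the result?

87.03 L → 4 s.f.; 8.8 × 10³ A → 2 s.f.; 0.409752 cm → 6 s.f.; 6.03 × 10³ s → 3 s.f.
The fewest is 2 significant figures, from 8.8 × 10³ A.

8.8 × 10³ A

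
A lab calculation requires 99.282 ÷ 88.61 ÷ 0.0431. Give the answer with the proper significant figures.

99.282 ÷ 88.61 ÷ 0.0431 = 25.9962383719…
Multiplication/division keeps the fewest significant figures: 99.282 → 5 s.f., 88.61 → 4 s.f., 0.0431 → 3 s.f.; limit is 3.
Rounded to 3 significant figures: 26.0.

26.0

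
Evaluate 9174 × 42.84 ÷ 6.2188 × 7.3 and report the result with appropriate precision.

4.6 × 10^5

9174 × 42.84 ÷ 6.2188 × 7.3 = 461343.565961…
Multiplication/division keeps the fewest significant figures: 9174 → 4 s.f., 42.84 → 4 s.f., 6.2188 → 5 s.f., 7.3 → 2 s.f.; limit is 2.
Rounded to 2 significant figures: 4.6 × 10^5.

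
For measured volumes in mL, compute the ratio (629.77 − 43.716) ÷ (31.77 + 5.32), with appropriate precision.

629.77 − 43.716 = 586.054, limited to 2 d.p. → 5 s.f.; 31.77 + 5.32 = 37.09, limited to 2 d.p. → 4 s.f.
Carrying full precision, 586.054 ÷ 37.09 = 15.8008627662…; keep min(5, 4) = 4 s.f.
Rounded to 4 significant figures: 15.80.

15.80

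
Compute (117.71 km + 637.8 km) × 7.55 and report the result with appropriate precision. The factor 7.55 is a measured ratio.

5.70 × 10³ km

117.71 km + 637.8 km = 755.51 km; the sum is limited to 1 decimal place (4 s.f.).
Carrying full precision, 755.51 × 7.55 = 5704.1005 km; 7.55 has 3 s.f., so the result keeps min(4, 3) = 3 s.f.
Rounded to 3 significant figures: 5.70 × 10³ km.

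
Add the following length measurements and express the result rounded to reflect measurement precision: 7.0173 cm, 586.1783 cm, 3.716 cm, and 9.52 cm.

606.43 cm

7.0173 cm + 586.1783 cm + 3.716 cm + 9.52 cm = 606.4316 cm.
Addition/subtraction keeps the fewest decimal places: 7.0173 → 4 decimal places, 586.1783 → 4 decimal places, 3.716 → 3 decimal places, 9.52 → 2 decimal places; limit is 2.
Rounded to 2 decimal places: 606.43 cm.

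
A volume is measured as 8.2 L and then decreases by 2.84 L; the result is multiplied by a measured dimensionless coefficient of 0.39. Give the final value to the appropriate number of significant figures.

2.1 L

8.2 L − 2.84 L = 5.36 L; the difference is limited to 1 decimal place (2 s.f.).
Carrying full precision, 5.36 × 0.39 = 2.0904 L; 0.39 has 2 s.f., so the result keeps min(2, 2) = 2 s.f.
Rounded to 2 significant figures: 2.1 L.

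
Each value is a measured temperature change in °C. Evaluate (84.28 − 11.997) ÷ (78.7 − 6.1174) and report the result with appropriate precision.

84.28 − 11.997 = 72.283, limited to 2 d.p. → 4 s.f.; 78.7 − 6.1174 = 72.5826, limited to 1 d.p. → 3 s.f.
Carrying full precision, 72.283 ÷ 72.5826 = 0.995872288951…; keep min(4, 3) = 3 s.f.
Rounded to 3 significant figures: 0.996.

0.996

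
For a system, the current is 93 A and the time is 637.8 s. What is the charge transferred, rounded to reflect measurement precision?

5.9 × 10⁴ C

charge transferred = 93 A × 637.8 s = 59315.4 C.
93 has 2 significant figures; 637.8 has 4.
Division/multiplication keeps the fewest: 2 significant figures.
Rounded: 5.9 × 10⁴ C.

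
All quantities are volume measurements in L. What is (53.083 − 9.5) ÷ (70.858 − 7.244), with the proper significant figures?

0.685

53.083 − 9.5 = 43.583, limited to 1 d.p. → 3 s.f.; 70.858 − 7.244 = 63.614, limited to 3 d.p. → 5 s.f.
Carrying full precision, 43.583 ÷ 63.614 = 0.685116483793…; keep min(3, 5) = 3 s.f.
Rounded to 3 significant figures: 0.685.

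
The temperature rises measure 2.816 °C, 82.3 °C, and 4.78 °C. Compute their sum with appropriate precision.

2.816 °C + 82.3 °C + 4.78 °C = 89.896 °C.
Addition/subtraction keeps the fewest decimal places: 2.816 → 3 decimal places, 82.3 → 1 decimal place, 4.78 → 2 decimal places; limit is 1.
Rounded to 1 decimal place: 89.9 °C.

89.9 °C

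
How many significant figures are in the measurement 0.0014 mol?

2

0.0014: leading zeros are not significant.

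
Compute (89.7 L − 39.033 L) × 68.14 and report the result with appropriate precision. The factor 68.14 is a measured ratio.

3.45 × 10^3 L

89.7 L − 39.033 L = 50.667 L; the difference is limited to 1 decimal place (3 s.f.).
Carrying full precision, 50.667 × 68.14 = 3452.44938 L; 68.14 has 4 s.f., so the result keeps min(3, 4) = 3 s.f.
Rounded to 3 significant figures: 3.45 × 10^3 L.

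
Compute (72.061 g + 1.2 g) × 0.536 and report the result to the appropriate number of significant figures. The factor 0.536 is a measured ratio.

39.3 g

72.061 g + 1.2 g = 73.261 g; the sum is limited to 1 decimal place (3 s.f.).
Carrying full precision, 73.261 × 0.536 = 39.267896 g; 0.536 has 3 s.f., so the result keeps min(3, 3) = 3 s.f.
Rounded to 3 significant figures: 39.3 g.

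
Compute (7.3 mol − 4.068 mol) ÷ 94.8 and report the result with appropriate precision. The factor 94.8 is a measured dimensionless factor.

0.034 mol

7.3 mol − 4.068 mol = 3.232 mol; the difference is limited to 1 decimal place (2 s.f.).
Carrying full precision, 3.232 ÷ 94.8 = 0.0340928270042… mol; 94.8 has 3 s.f., so the result keeps min(2, 3) = 2 s.f.
Rounded to 2 significant figures: 0.034 mol.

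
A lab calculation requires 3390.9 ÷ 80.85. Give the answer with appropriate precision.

41.94

3390.9 ÷ 80.85 = 41.9406307978…
Multiplication/division keeps the fewest significant figures: 3390.9 → 5 s.f., 80.85 → 4 s.f.; limit is 4.
Rounded to 4 significant figures: 41.94.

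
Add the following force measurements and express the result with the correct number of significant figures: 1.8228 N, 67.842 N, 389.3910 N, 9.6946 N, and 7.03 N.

1.8228 N + 67.842 N + 389.3910 N + 9.6946 N + 7.03 N = 475.7804 N.
Addition/subtraction keeps the fewest decimal places: 1.8228 → 4 decimal places, 67.842 → 3 decimal places, 389.3910 → 4 decimal places, 9.6946 → 4 decimal places, 7.03 → 2 decimal places; limit is 2.
Rounded to 2 decimal places: 475.78 N.

475.78 N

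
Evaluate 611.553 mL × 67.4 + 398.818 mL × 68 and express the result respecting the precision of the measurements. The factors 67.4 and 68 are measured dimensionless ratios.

611.553 × 67.4 = 41218.6722 → 4.12 × 10^4 mL (3 s.f., last digit at the 10^2 place).
398.818 × 68 = 27119.624 → 2.7 × 10^4 mL (2 s.f., last digit at the 10^3 place).
Sum: 68338.2962 mL; keep the coarser place, 10^3.
Result: 6.8 × 10^4 mL.

6.8 × 10^4 mL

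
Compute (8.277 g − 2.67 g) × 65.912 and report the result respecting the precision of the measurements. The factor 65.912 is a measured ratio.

8.277 g − 2.67 g = 5.607 g; the difference is limited to 2 decimal places (3 s.f.).
Carrying full precision, 5.607 × 65.912 = 369.568584 g; 65.912 has 5 s.f., so the result keeps min(3, 5) = 3 s.f.
Rounded to 3 significant figures: 3.70 × 10² g.

3.70 × 10² g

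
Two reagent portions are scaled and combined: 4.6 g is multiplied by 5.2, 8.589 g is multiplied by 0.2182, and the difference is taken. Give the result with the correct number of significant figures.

4.6 × 5.2 = 23.92 → 24 g (2 s.f., last digit at the 10^0 place).
8.589 × 0.2182 = 1.8741198 → 1.874 g (4 s.f., last digit at the 10^-3 place).
Difference: 22.0458802 g; keep the coarser place, 10^0.
Result: 22 g.

22 g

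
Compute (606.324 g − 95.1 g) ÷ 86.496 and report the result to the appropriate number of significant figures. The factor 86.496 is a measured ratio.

5.910 g

606.324 g − 95.1 g = 511.224 g; the difference is limited to 1 decimal place (4 s.f.).
Carrying full precision, 511.224 ÷ 86.496 = 5.91037735849… g; 86.496 has 5 s.f., so the result keeps min(4, 5) = 4 s.f.
Rounded to 4 significant figures: 5.910 g.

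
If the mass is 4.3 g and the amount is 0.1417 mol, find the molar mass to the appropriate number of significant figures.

3.0 × 10^1 g/mol

molar mass = 4.3 g ÷ 0.1417 mol = 30.345800988… g/mol.
4.3 has 2 significant figures; 0.1417 has 4.
Division/multiplication keeps the fewest: 2 significant figures.
Rounded: 3.0 × 10^1 g/mol.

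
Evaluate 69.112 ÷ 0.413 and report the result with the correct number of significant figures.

69.112 ÷ 0.413 = 167.341404358…
Multiplication/division keeps the fewest significant figures: 69.112 → 5 s.f., 0.413 → 3 s.f.; limit is 3.
Rounded to 3 significant figures: 1.67 × 10^2.

1.67 × 10^2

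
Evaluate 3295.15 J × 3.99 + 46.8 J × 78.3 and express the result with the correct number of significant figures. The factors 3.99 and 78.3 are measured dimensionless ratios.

1.68 × 10^4 J

3295.15 × 3.99 = 13147.6485 → 1.31 × 10^4 J (3 s.f., last digit at the 10^2 place).
46.8 × 78.3 = 3664.44 → 3.66 × 10^3 J (3 s.f., last digit at the 10^1 place).
Sum: 16812.0885 J; keep the coarser place, 10^2.
Result: 1.68 × 10^4 J.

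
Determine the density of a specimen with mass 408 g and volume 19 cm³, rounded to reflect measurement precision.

21 g/cm³

density = 408 g ÷ 19 cm³ = 21.4736842105… g/cm³.
408 has 3 significant figures; 19 has 2.
Division/multiplication keeps the fewest: 2 significant figures.
Rounded: 21 g/cm³.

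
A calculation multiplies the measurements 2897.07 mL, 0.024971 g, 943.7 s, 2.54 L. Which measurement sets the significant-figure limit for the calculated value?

2897.07 mL → 6 s.f.; 0.024971 g → 5 s.f.; 943.7 s → 4 s.f.; 2.54 L → 3 s.f.
The fewest is 3 significant figures, from 2.54 L.

2.54 L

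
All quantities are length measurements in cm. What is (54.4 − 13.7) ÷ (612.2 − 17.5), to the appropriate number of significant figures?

54.4 − 13.7 = 40.7, limited to 1 d.p. → 3 s.f.; 612.2 − 17.5 = 594.7, limited to 1 d.p. → 4 s.f.
Carrying full precision, 40.7 ÷ 594.7 = 0.0684378678325…; keep min(3, 4) = 3 s.f.
Rounded to 3 significant figures: 6.84 × 10^-2.

6.84 × 10^-2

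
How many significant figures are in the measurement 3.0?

2

3.0: trailing zeros after a decimal point are significant.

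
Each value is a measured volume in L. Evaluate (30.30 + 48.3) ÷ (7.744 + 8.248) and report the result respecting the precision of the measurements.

4.91

30.30 + 48.3 = 78.60, limited to 1 d.p. → 3 s.f.; 7.744 + 8.248 = 15.992, limited to 3 d.p. → 5 s.f.
Carrying full precision, 78.60 ÷ 15.992 = 4.91495747874…; keep min(3, 5) = 3 s.f.
Rounded to 3 significant figures: 4.91.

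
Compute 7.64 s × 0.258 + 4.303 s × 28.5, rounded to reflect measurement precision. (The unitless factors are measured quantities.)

125 s

7.64 × 0.258 = 1.97112 → 1.97 s (3 s.f., last digit at the 10^-2 place).
4.303 × 28.5 = 122.6355 → 123 s (3 s.f., last digit at the 10^0 place).
Sum: 124.60662 s; keep the coarser place, 10^0.
Result: 125 s.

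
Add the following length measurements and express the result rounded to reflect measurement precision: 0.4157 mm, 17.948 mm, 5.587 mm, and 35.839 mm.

0.4157 mm + 17.948 mm + 5.587 mm + 35.839 mm = 59.7897 mm.
Addition/subtraction keeps the fewest decimal places: 0.4157 → 4 decimal places, 17.948 → 3 decimal places, 5.587 → 3 decimal places, 35.839 → 3 decimal places; limit is 3.
Rounded to 3 decimal places: 59.790 mm.

59.790 mm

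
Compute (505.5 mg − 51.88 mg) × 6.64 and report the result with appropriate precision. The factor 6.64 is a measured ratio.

3.01 × 10^3 mg

505.5 mg − 51.88 mg = 453.62 mg; the difference is limited to 1 decimal place (4 s.f.).
Carrying full precision, 453.62 × 6.64 = 3012.0368 mg; 6.64 has 3 s.f., so the result keeps min(4, 3) = 3 s.f.
Rounded to 3 significant figures: 3.01 × 10^3 mg.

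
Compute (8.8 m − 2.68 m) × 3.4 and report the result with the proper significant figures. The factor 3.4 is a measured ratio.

21 m

8.8 m − 2.68 m = 6.12 m; the difference is limited to 1 decimal place (2 s.f.).
Carrying full precision, 6.12 × 3.4 = 20.808 m; 3.4 has 2 s.f., so the result keeps min(2, 2) = 2 s.f.
Rounded to 2 significant figures: 21 m.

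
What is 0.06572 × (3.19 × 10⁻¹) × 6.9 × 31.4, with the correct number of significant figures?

0.06572 × (3.19 × 10⁻¹) × 6.9 × 31.4 = 4.5422075688
Multiplication/division keeps the fewest significant figures: 0.06572 → 4 s.f., 3.19 × 10⁻¹ → 3 s.f., 6.9 → 2 s.f., 31.4 → 3 s.f.; limit is 2.
Rounded to 2 significant figures: 4.5.

4.5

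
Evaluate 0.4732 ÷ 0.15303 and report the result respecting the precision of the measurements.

3.092

0.4732 ÷ 0.15303 = 3.09220414298…
Multiplication/division keeps the fewest significant figures: 0.4732 → 4 s.f., 0.15303 → 5 s.f.; limit is 4.
Rounded to 4 significant figures: 3.092.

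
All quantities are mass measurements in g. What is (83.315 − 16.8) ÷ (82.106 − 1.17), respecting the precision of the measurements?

83.315 − 16.8 = 66.515, limited to 1 d.p. → 3 s.f.; 82.106 − 1.17 = 80.936, limited to 2 d.p. → 4 s.f.
Carrying full precision, 66.515 ÷ 80.936 = 0.821822180488…; keep min(3, 4) = 3 s.f.
Rounded to 3 significant figures: 8.22 × 10⁻¹.

8.22 × 10⁻¹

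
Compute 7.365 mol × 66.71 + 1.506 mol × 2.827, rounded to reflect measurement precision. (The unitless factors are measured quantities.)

495.6 mol

7.365 × 66.71 = 491.31915 → 491.3 mol (4 s.f., last digit at the 10^-1 place).
1.506 × 2.827 = 4.257462 → 4.257 mol (4 s.f., last digit at the 10^-3 place).
Sum: 495.576612 mol; keep the coarser place, 10^-1.
Result: 495.6 mol.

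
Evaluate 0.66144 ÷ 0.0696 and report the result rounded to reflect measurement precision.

9.50

0.66144 ÷ 0.0696 = 9.50344827586…
Multiplication/division keeps the fewest significant figures: 0.66144 → 5 s.f., 0.0696 → 3 s.f.; limit is 3.
Rounded to 3 significant figures: 9.50.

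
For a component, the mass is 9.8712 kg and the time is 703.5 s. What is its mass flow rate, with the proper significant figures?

0.01403 kg/s

mass flow rate = 9.8712 kg ÷ 703.5 s = 0.0140315565032… kg/s.
9.8712 has 5 significant figures; 703.5 has 4.
Division/multiplication keeps the fewest: 4 significant figures.
Rounded: 0.01403 kg/s.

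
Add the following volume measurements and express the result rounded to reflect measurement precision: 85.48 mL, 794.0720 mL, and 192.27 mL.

1071.82 mL

85.48 mL + 794.0720 mL + 192.27 mL = 1071.8220 mL.
Addition/subtraction keeps the fewest decimal places: 85.48 → 2 decimal places, 794.0720 → 4 decimal places, 192.27 → 2 decimal places; limit is 2.
Rounded to 2 decimal places: 1071.82 mL.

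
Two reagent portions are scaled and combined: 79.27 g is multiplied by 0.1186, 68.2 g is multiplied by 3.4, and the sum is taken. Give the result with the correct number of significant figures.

2.4 × 10^2 g

79.27 × 0.1186 = 9.401422 → 9.401 g (4 s.f., last digit at the 10^-3 place).
68.2 × 3.4 = 231.88 → 2.3 × 10^2 g (2 s.f., last digit at the 10^1 place).
Sum: 241.281422 g; keep the coarser place, 10^1.
Result: 2.4 × 10^2 g.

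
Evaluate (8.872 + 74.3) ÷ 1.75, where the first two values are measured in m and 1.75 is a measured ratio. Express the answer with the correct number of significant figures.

47.5 m

8.872 m + 74.3 m = 83.172 m; the sum is limited to 1 decimal place (3 s.f.).
Carrying full precision, 83.172 ÷ 1.75 = 47.5268571429… m; 1.75 has 3 s.f., so the result keeps min(3, 3) = 3 s.f.
Rounded to 3 significant figures: 47.5 m.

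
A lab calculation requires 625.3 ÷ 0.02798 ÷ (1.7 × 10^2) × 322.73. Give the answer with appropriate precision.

625.3 ÷ 0.02798 ÷ (1.7 × 10^2) × 322.73 = 42425.9069503…
Multiplication/division keeps the fewest significant figures: 625.3 → 4 s.f., 0.02798 → 4 s.f., 1.7 × 10^2 → 2 s.f., 322.73 → 5 s.f.; limit is 2.
Rounded to 2 significant figures: 4.2 × 10^4.

4.2 × 10^4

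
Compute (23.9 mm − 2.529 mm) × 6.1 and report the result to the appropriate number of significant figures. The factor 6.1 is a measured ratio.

23.9 mm − 2.529 mm = 21.371 mm; the difference is limited to 1 decimal place (3 s.f.).
Carrying full precision, 21.371 × 6.1 = 130.3631 mm; 6.1 has 2 s.f., so the result keeps min(3, 2) = 2 s.f.
Rounded to 2 significant figures: 1.3 × 10^2 mm.

1.3 × 10^2 mm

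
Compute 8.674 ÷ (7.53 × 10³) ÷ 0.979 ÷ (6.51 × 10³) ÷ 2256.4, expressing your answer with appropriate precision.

8.674 ÷ (7.53 × 10³) ÷ 0.979 ÷ (6.51 × 10³) ÷ 2256.4 = 8.01022416985 × 10^-11…
Multiplication/division keeps the fewest significant figures: 8.674 → 4 s.f., 7.53 × 10³ → 3 s.f., 0.979 → 3 s.f., 6.51 × 10³ → 3 s.f., 2256.4 → 5 s.f.; limit is 3.
Rounded to 3 significant figures: 8.01 × 10⁻¹¹.

8.01 × 10⁻¹¹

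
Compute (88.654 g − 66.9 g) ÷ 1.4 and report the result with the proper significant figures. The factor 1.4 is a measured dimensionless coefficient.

88.654 g − 66.9 g = 21.754 g; the difference is limited to 1 decimal place (3 s.f.).
Carrying full precision, 21.754 ÷ 1.4 = 15.5385714286… g; 1.4 has 2 s.f., so the result keeps min(3, 2) = 2 s.f.
Rounded to 2 significant figures: 16 g.

16 g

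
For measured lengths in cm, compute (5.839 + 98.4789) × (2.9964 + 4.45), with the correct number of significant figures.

777 cm²

5.839 + 98.4789 = 104.3179, limited to 3 d.p. → 6 s.f.; 2.9964 + 4.45 = 7.4464, limited to 2 d.p. → 3 s.f.
Carrying full precision, 104.3179 × 7.4464 = 776.79281056; keep min(6, 3) = 3 s.f.
Rounded to 3 significant figures: 777 cm².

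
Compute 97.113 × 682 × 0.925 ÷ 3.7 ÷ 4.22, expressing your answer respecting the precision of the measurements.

97.113 × 682 × 0.925 ÷ 3.7 ÷ 4.22 = 3923.64135071…
Multiplication/division keeps the fewest significant figures: 97.113 → 5 s.f., 682 → 3 s.f., 0.925 → 3 s.f., 3.7 → 2 s.f., 4.22 → 3 s.f.; limit is 2.
Rounded to 2 significant figures: 3.9 × 10^3.

3.9 × 10^3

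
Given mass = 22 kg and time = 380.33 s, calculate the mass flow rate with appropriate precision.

0.058 kg/s

mass flow rate = 22 kg ÷ 380.33 s = 0.0578445034575… kg/s.
22 has 2 significant figures; 380.33 has 5.
Division/multiplication keeps the fewest: 2 significant figures.
Rounded: 0.058 kg/s.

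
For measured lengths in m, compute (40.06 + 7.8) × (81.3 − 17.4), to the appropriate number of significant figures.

40.06 + 7.8 = 47.86, limited to 1 d.p. → 3 s.f.; 81.3 − 17.4 = 63.9, limited to 1 d.p. → 3 s.f.
Carrying full precision, 47.86 × 63.9 = 3058.254; keep min(3, 3) = 3 s.f.
Rounded to 3 significant figures: 3.06 × 10^3 m².

3.06 × 10^3 m²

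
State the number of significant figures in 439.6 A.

4

439.6: every digit is nonzero and significant.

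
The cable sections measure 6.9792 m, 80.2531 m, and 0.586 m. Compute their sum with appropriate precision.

87.818 m

6.9792 m + 80.2531 m + 0.586 m = 87.8183 m.
Addition/subtraction keeps the fewest decimal places: 6.9792 → 4 decimal places, 80.2531 → 4 decimal places, 0.586 → 3 decimal places; limit is 3.
Rounded to 3 decimal places: 87.818 m.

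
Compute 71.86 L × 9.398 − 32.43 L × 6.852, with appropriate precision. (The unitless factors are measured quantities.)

71.86 × 9.398 = 675.34028 → 675.3 L (4 s.f., last digit at the 10^-1 place).
32.43 × 6.852 = 222.21036 → 2.222 × 10² L (4 s.f., last digit at the 10^-1 place).
Difference: 453.12992 L; keep the coarser place, 10^-1.
Result: 453.1 L.

453.1 L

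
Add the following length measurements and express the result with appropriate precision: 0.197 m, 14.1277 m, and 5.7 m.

20.0 m

0.197 m + 14.1277 m + 5.7 m = 20.0247 m.
Addition/subtraction keeps the fewest decimal places: 0.197 → 3 decimal places, 14.1277 → 4 decimal places, 5.7 → 1 decimal place; limit is 1.
Rounded to 1 decimal place: 20.0 m.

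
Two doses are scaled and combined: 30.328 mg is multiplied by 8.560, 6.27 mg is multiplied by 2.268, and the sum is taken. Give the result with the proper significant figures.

273.8 mg

30.328 × 8.560 = 259.60768 → 259.6 mg (4 s.f., last digit at the 10^-1 place).
6.27 × 2.268 = 14.22036 → 14.2 mg (3 s.f., last digit at the 10^-1 place).
Sum: 273.82804 mg; keep the coarser place, 10^-1.
Result: 273.8 mg.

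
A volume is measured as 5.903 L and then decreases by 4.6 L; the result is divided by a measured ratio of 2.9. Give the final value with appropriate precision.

0.45 L

5.903 L − 4.6 L = 1.303 L; the difference is limited to 1 decimal place (2 s.f.).
Carrying full precision, 1.303 ÷ 2.9 = 0.449310344828… L; 2.9 has 2 s.f., so the result keeps min(2, 2) = 2 s.f.
Rounded to 2 significant figures: 0.45 L.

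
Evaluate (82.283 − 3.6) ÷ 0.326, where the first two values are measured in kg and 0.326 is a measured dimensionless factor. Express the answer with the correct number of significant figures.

82.283 kg − 3.6 kg = 78.683 kg; the difference is limited to 1 decimal place (3 s.f.).
Carrying full precision, 78.683 ÷ 0.326 = 241.358895706… kg; 0.326 has 3 s.f., so the result keeps min(3, 3) = 3 s.f.
Rounded to 3 significant figures: 2.41 × 10² kg.

2.41 × 10² kg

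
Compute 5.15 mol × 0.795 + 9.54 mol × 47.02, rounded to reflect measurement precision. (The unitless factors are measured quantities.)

5.15 × 0.795 = 4.09425 → 4.09 mol (3 s.f., last digit at the 10^-2 place).
9.54 × 47.02 = 448.5708 → 449 mol (3 s.f., last digit at the 10^0 place).
Sum: 452.66505 mol; keep the coarser place, 10^0.
Result: 453 mol.

453 mol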